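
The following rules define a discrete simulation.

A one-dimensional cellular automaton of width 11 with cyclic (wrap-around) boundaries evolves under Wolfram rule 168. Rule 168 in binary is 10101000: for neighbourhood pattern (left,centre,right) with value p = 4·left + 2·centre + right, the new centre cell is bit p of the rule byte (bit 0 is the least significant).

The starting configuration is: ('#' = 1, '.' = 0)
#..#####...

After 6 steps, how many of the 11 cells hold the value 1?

0

gen 0: #..#####...
gen 1: ...####....
gen 2: ...###.....
gen 3: ...##......
gen 4: ...#.......
gen 5: ...........
gen 6: ...........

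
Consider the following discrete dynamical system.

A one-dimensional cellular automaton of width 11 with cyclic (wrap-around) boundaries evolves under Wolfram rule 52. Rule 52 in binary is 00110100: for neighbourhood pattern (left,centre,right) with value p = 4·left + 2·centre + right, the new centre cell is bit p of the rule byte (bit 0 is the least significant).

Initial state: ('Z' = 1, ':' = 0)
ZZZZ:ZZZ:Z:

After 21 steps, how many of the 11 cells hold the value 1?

[0] ZZZZ:ZZZ:Z:
[1] ::::Z:::ZZZ
[2] Z:::ZZ:::::
[3] ZZ::::Z::::
[4] ::Z:::ZZ:::
[5] ::ZZ::::Z::
[6] ::::Z:::ZZ:
[7] ::::ZZ::::Z
[8] Z:::::Z:::Z
[9] :Z::::ZZ:::
[10] :ZZ:::::Z::
[11] :::Z::::ZZ:
[12] :::ZZ:::::Z
[13] Z::::Z::::Z
[14] :Z:::ZZ::::
[15] :ZZ::::Z:::
[16] :::Z:::ZZ::
[17] :::ZZ::::Z:
[18] :::::Z:::ZZ
[19] Z::::ZZ::::
[20] ZZ:::::Z:::
[21] ::Z::::ZZ::

3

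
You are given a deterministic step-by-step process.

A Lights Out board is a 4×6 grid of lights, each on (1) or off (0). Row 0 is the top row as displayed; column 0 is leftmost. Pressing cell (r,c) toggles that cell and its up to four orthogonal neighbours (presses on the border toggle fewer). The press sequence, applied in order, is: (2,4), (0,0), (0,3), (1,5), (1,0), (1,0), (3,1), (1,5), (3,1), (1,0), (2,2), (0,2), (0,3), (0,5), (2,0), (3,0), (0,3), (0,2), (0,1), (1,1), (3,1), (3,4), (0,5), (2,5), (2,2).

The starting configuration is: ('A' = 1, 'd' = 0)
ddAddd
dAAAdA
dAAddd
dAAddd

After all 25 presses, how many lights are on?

13

t=0: ddAddd
dAAAdA
dAAddd
dAAddd
t=1: ddAddd
dAAAAA
dAAAAA
dAAdAd
t=2: AAAddd
AAAAAA
dAAAAA
dAAdAd
t=3: AAdAAd
AAAdAA
dAAAAA
dAAdAd
t=4: AAdAAA
AAAddd
dAAAAd
dAAdAd
t=5: dAdAAA
ddAddd
AAAAAd
dAAdAd
t=6: AAdAAA
AAAddd
dAAAAd
dAAdAd
t=7: AAdAAA
AAAddd
ddAAAd
AdddAd
t=8: AAdAAd
AAAdAA
ddAAAA
AdddAd
t=9: AAdAAd
AAAdAA
dAAAAA
dAAdAd
t=10: dAdAAd
ddAdAA
AAAAAA
dAAdAd
t=11: dAdAAd
ddddAA
AdddAA
dAddAd
t=12: ddAdAd
ddAdAA
AdddAA
dAddAd
t=13: dddAdd
ddAAAA
AdddAA
dAddAd
t=14: dddAAA
ddAAAd
AdddAA
dAddAd
t=15: dddAAA
AdAAAd
dAddAA
AAddAd
t=16: dddAAA
AdAAAd
AAddAA
ddddAd
t=17: ddAddA
AdAdAd
AAddAA
ddddAd
t=18: dAdAdA
AdddAd
AAddAA
ddddAd
t=19: AdAAdA
AAddAd
AAddAA
ddddAd
t=20: AAAAdA
ddAdAd
AdddAA
ddddAd
t=21: AAAAdA
ddAdAd
AAddAA
AAAdAd
t=22: AAAAdA
ddAdAd
AAdddA
AAAAdA
t=23: AAAAAd
ddAdAA
AAdddA
AAAAdA
t=24: AAAAAd
ddAdAd
AAddAd
AAAAdd
t=25: AAAAAd
ddddAd
AdAAAd
AAdAdd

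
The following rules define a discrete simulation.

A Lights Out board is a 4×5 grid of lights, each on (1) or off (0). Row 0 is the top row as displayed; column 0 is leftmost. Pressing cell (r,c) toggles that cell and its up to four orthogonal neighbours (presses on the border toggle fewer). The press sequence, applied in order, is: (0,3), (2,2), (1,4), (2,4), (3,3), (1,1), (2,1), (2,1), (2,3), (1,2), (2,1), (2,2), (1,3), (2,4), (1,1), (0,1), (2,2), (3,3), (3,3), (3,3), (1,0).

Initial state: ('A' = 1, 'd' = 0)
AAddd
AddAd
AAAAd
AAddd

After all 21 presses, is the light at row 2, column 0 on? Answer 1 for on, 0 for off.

step 0: AAddd
AddAd
AAAAd
AAddd
step 1: AAAAA
Adddd
AAAAd
AAddd
step 2: AAAAA
AdAdd
Adddd
AAAdd
step 3: AAAAd
AdAAA
AdddA
AAAdd
step 4: AAAAd
AdAAd
AddAd
AAAdA
step 5: AAAAd
AdAAd
Adddd
AAdAd
step 6: AdAAd
dAdAd
AAddd
AAdAd
step 7: AdAAd
dddAd
ddAdd
AddAd
step 8: AdAAd
dAdAd
AAddd
AAdAd
step 9: AdAAd
dAddd
AAAAA
AAddd
step 10: AddAd
ddAAd
AAdAA
AAddd
step 11: AddAd
dAAAd
ddAAA
Adddd
step 12: AddAd
dAdAd
dAddA
AdAdd
step 13: Adddd
dAAdA
dAdAA
AdAdd
step 14: Adddd
dAAdd
dAddd
AdAdA
step 15: AAddd
Adddd
ddddd
AdAdA
step 16: ddAdd
AAddd
ddddd
AdAdA
step 17: ddAdd
AAAdd
dAAAd
AdddA
step 18: ddAdd
AAAdd
dAAdd
AdAAd
step 19: ddAdd
AAAdd
dAAAd
AdddA
step 20: ddAdd
AAAdd
dAAdd
AdAAd
step 21: AdAdd
ddAdd
AAAdd
AdAAd

1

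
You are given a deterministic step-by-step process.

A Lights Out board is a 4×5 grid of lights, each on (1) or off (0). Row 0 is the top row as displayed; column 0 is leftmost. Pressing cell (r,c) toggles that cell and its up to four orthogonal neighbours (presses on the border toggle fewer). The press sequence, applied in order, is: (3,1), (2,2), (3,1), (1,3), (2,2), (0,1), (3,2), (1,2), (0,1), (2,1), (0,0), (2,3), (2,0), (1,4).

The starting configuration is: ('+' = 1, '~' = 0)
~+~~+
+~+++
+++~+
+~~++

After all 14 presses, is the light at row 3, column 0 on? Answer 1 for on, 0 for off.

k=0  ~+~~+
+~+++
+++~+
+~~++
k=1  ~+~~+
+~+++
+~+~+
~++++
k=2  ~+~~+
+~~++
++~++
~+~++
k=3  ~+~~+
+~~++
+~~++
+~+++
k=4  ~+~++
+~+~~
+~~~+
+~+++
k=5  ~+~++
+~~~~
+++++
+~~++
k=6  +~+++
++~~~
+++++
+~~++
k=7  +~+++
++~~~
++~++
+++~+
k=8  +~~++
+~++~
+++++
+++~+
k=9  ~++++
++++~
+++++
+++~+
k=10  ~++++
+~++~
~~~++
+~+~+
k=11  +~+++
~~++~
~~~++
+~+~+
k=12  +~+++
~~+~~
~~+~~
+~+++
k=13  +~+++
+~+~~
+++~~
~~+++
k=14  +~++~
+~+++
+++~+
~~+++

0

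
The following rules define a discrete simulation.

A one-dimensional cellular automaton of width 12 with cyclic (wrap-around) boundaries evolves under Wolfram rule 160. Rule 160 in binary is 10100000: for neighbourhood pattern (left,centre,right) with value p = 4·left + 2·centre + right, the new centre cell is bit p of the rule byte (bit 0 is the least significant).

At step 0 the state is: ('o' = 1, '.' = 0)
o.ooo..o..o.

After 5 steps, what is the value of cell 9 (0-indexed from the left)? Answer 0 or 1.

step 0: o.ooo..o..o.
step 1: .o.o.......o
step 2: o.o.........
step 3: .o..........
step 4: ............
step 5: ............

0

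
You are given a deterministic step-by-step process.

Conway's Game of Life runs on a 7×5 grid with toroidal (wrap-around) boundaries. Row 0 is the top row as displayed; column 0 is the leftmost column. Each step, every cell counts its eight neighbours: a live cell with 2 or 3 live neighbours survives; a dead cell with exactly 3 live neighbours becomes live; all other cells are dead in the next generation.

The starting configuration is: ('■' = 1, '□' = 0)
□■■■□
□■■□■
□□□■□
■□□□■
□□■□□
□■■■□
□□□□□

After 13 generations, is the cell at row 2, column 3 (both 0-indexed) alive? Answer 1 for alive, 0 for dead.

1

0) □■■■□
□■■□■
□□□■□
■□□□■
□□■□□
□■■■□
□□□□□
1) ■■□■□
■■□□■
□■■■□
□□□■■
■□■□■
□■■■□
□□□□□
2) □■■□□
□□□□□
□■□□□
□□□□□
■□□□□
■■■■■
■□□■■
3) ■■■■■
□■■□□
□□□□□
□□□□□
■□■■□
□□■□□
□□□□□
4) ■□□■■
□□□□■
□□□□□
□□□□□
□■■■□
□■■■□
■□□□■
5) □□□■□
■□□■■
□□□□□
□□■□□
□■□■□
□□□□□
□□□□□
6) □□□■□
□□□■■
□□□■■
□□■□□
□□■□□
□□□□□
□□□□□
7) □□□■■
□□■□□
□□■□■
□□■□□
□□□□□
□□□□□
□□□□□
8) □□□■□
□□■□■
□■■□□
□□□■□
□□□□□
□□□□□
□□□□□
9) □□□■□
□■■□□
□■■□□
□□■□□
□□□□□
□□□□□
□□□□□
10) □□■□□
□■□■□
□□□■□
□■■□□
□□□□□
□□□□□
□□□□□
11) □□■□□
□□□■□
□■□■□
□□■□□
□□□□□
□□□□□
□□□□□
12) □□□□□
□□□■□
□□□■□
□□■□□
□□□□□
□□□□□
□□□□□
13) □□□□□
□□□□□
□□■■□
□□□□□
□□□□□
□□□□□
□□□□□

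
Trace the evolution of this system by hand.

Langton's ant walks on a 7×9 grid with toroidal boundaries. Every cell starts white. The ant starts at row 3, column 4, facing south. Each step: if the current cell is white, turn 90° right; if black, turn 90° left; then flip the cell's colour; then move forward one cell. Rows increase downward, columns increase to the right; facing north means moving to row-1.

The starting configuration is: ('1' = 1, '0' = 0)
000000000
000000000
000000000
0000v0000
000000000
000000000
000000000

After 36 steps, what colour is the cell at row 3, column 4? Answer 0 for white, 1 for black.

step 0: 000000000
000000000
000000000
0000v0000
000000000
000000000
000000000
step 1: 000000000
000000000
000000000
000<10000
000000000
000000000
000000000
step 2: 000000000
000000000
000^00000
000110000
000000000
000000000
000000000
step 3: 000000000
000000000
0001>0000
000110000
000000000
000000000
000000000
step 4: 000000000
000000000
000110000
0001v0000
000000000
000000000
000000000
step 5: 000000000
000000000
000110000
00010>000
000000000
000000000
000000000
step 6: 000000000
000000000
000110000
000101000
00000v000
000000000
000000000
step 7: 000000000
000000000
000110000
000101000
0000<1000
000000000
000000000
step 8: 000000000
000000000
000110000
0001^1000
000011000
000000000
000000000
step 9: 000000000
000000000
000110000
00011>000
000011000
000000000
000000000
step 10: 000000000
000000000
00011^000
000110000
000011000
000000000
000000000
step 11: 000000000
000000000
000111>00
000110000
000011000
000000000
000000000
step 12: 000000000
000000000
000111100
000110v00
000011000
000000000
000000000
step 13: 000000000
000000000
000111100
00011<100
000011000
000000000
000000000
step 14: 000000000
000000000
00011^100
000111100
000011000
000000000
000000000
step 15: 000000000
000000000
0001<0100
000111100
000011000
000000000
000000000
step 16: 000000000
000000000
000100100
0001v1100
000011000
000000000
000000000
step 17: 000000000
000000000
000100100
00010>100
000011000
000000000
000000000
step 18: 000000000
000000000
00010^100
000100100
000011000
000000000
000000000
step 19: 000000000
000000000
000101>00
000100100
000011000
000000000
000000000
step 20: 000000000
000000^00
000101000
000100100
000011000
000000000
000000000
step 21: 000000000
0000001>0
000101000
000100100
000011000
000000000
000000000
step 22: 000000000
000000110
0001010v0
000100100
000011000
000000000
000000000
step 23: 000000000
000000110
000101<10
000100100
000011000
000000000
000000000
step 24: 000000000
000000^10
000101110
000100100
000011000
000000000
000000000
step 25: 000000000
00000<010
000101110
000100100
000011000
000000000
000000000
step 26: 00000^000
000001010
000101110
000100100
000011000
000000000
000000000
step 27: 000001>00
000001010
000101110
000100100
000011000
000000000
000000000
step 28: 000001100
000001v10
000101110
000100100
000011000
000000000
000000000
step 29: 000001100
00000<110
000101110
000100100
000011000
000000000
000000000
step 30: 000001100
000000110
00010v110
000100100
000011000
000000000
000000000
step 31: 000001100
000000110
000100>10
000100100
000011000
000000000
000000000
step 32: 000001100
000000^10
000100010
000100100
000011000
000000000
000000000
step 33: 000001100
00000<010
000100010
000100100
000011000
000000000
000000000
step 34: 00000^100
000001010
000100010
000100100
000011000
000000000
000000000
step 35: 0000<0100
000001010
000100010
000100100
000011000
000000000
000000000
step 36: 000010100
000001010
000100010
000100100
000011000
000000000
0000^0000

0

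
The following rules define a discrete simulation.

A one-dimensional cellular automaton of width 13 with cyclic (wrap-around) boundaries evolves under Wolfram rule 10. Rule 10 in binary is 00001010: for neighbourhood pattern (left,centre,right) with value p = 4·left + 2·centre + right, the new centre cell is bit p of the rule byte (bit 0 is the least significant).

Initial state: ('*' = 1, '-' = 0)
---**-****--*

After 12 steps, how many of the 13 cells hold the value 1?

4

k=0  ---**-****--*
k=1  --**--*----*-
k=2  -**--*----*--
k=3  **--*----*---
k=4  *--*----*---*
k=5  --*----*---**
k=6  -*----*---**-
k=7  *----*---**--
k=8  ----*---**--*
k=9  ---*---**--*-
k=10  --*---**--*--
k=11  -*---**--*---
k=12  *---**--*----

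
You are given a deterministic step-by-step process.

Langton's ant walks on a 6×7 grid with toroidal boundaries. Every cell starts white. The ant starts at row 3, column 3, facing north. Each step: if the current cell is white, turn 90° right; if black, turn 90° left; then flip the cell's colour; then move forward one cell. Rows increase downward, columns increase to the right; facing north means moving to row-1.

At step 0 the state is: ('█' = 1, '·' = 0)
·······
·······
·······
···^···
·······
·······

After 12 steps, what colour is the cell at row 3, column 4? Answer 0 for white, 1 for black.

1

gen 0: ·······
·······
·······
···^···
·······
·······
gen 1: ·······
·······
·······
···█>··
·······
·······
gen 2: ·······
·······
·······
···██··
····v··
·······
gen 3: ·······
·······
·······
···██··
···<█··
·······
gen 4: ·······
·······
·······
···^█··
···██··
·······
gen 5: ·······
·······
·······
··<·█··
···██··
·······
gen 6: ·······
·······
··^····
··█·█··
···██··
·······
gen 7: ·······
·······
··█>···
··█·█··
···██··
·······
gen 8: ·······
·······
··██···
··█v█··
···██··
·······
gen 9: ·······
·······
··██···
··<██··
···██··
·······
gen 10: ·······
·······
··██···
···██··
··v██··
·······
gen 11: ·······
·······
··██···
···██··
·<███··
·······
gen 12: ·······
·······
··██···
·^·██··
·████··
·······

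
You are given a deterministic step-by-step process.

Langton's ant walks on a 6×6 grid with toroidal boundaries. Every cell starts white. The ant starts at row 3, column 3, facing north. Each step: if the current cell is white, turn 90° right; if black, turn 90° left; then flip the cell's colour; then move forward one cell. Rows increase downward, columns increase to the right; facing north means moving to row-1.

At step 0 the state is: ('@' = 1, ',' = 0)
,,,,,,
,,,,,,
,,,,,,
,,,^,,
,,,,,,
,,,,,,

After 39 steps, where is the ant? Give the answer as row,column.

step 0: ,,,,,,
,,,,,,
,,,,,,
,,,^,,
,,,,,,
,,,,,,
step 1: ,,,,,,
,,,,,,
,,,,,,
,,,@>,
,,,,,,
,,,,,,
step 2: ,,,,,,
,,,,,,
,,,,,,
,,,@@,
,,,,v,
,,,,,,
step 3: ,,,,,,
,,,,,,
,,,,,,
,,,@@,
,,,<@,
,,,,,,
step 4: ,,,,,,
,,,,,,
,,,,,,
,,,^@,
,,,@@,
,,,,,,
step 5: ,,,,,,
,,,,,,
,,,,,,
,,<,@,
,,,@@,
,,,,,,
step 6: ,,,,,,
,,,,,,
,,^,,,
,,@,@,
,,,@@,
,,,,,,
step 7: ,,,,,,
,,,,,,
,,@>,,
,,@,@,
,,,@@,
,,,,,,
step 8: ,,,,,,
,,,,,,
,,@@,,
,,@v@,
,,,@@,
,,,,,,
step 9: ,,,,,,
,,,,,,
,,@@,,
,,<@@,
,,,@@,
,,,,,,
step 10: ,,,,,,
,,,,,,
,,@@,,
,,,@@,
,,v@@,
,,,,,,
step 11: ,,,,,,
,,,,,,
,,@@,,
,,,@@,
,<@@@,
,,,,,,
step 12: ,,,,,,
,,,,,,
,,@@,,
,^,@@,
,@@@@,
,,,,,,
step 13: ,,,,,,
,,,,,,
,,@@,,
,@>@@,
,@@@@,
,,,,,,
step 14: ,,,,,,
,,,,,,
,,@@,,
,@@@@,
,@v@@,
,,,,,,
step 15: ,,,,,,
,,,,,,
,,@@,,
,@@@@,
,@,>@,
,,,,,,
step 16: ,,,,,,
,,,,,,
,,@@,,
,@@^@,
,@,,@,
,,,,,,
step 17: ,,,,,,
,,,,,,
,,@@,,
,@<,@,
,@,,@,
,,,,,,
step 18: ,,,,,,
,,,,,,
,,@@,,
,@,,@,
,@v,@,
,,,,,,
step 19: ,,,,,,
,,,,,,
,,@@,,
,@,,@,
,<@,@,
,,,,,,
step 20: ,,,,,,
,,,,,,
,,@@,,
,@,,@,
,,@,@,
,v,,,,
step 21: ,,,,,,
,,,,,,
,,@@,,
,@,,@,
,,@,@,
<@,,,,
step 22: ,,,,,,
,,,,,,
,,@@,,
,@,,@,
^,@,@,
@@,,,,
step 23: ,,,,,,
,,,,,,
,,@@,,
,@,,@,
@>@,@,
@@,,,,
step 24: ,,,,,,
,,,,,,
,,@@,,
,@,,@,
@@@,@,
@v,,,,
step 25: ,,,,,,
,,,,,,
,,@@,,
,@,,@,
@@@,@,
@,>,,,
step 26: ,,v,,,
,,,,,,
,,@@,,
,@,,@,
@@@,@,
@,@,,,
step 27: ,<@,,,
,,,,,,
,,@@,,
,@,,@,
@@@,@,
@,@,,,
step 28: ,@@,,,
,,,,,,
,,@@,,
,@,,@,
@@@,@,
@^@,,,
step 29: ,@@,,,
,,,,,,
,,@@,,
,@,,@,
@@@,@,
@@>,,,
step 30: ,@@,,,
,,,,,,
,,@@,,
,@,,@,
@@^,@,
@@,,,,
step 31: ,@@,,,
,,,,,,
,,@@,,
,@,,@,
@<,,@,
@@,,,,
step 32: ,@@,,,
,,,,,,
,,@@,,
,@,,@,
@,,,@,
@v,,,,
step 33: ,@@,,,
,,,,,,
,,@@,,
,@,,@,
@,,,@,
@,>,,,
step 34: ,@v,,,
,,,,,,
,,@@,,
,@,,@,
@,,,@,
@,@,,,
step 35: ,@,>,,
,,,,,,
,,@@,,
,@,,@,
@,,,@,
@,@,,,
step 36: ,@,@,,
,,,v,,
,,@@,,
,@,,@,
@,,,@,
@,@,,,
step 37: ,@,@,,
,,<@,,
,,@@,,
,@,,@,
@,,,@,
@,@,,,
step 38: ,@^@,,
,,@@,,
,,@@,,
,@,,@,
@,,,@,
@,@,,,
step 39: ,@@>,,
,,@@,,
,,@@,,
,@,,@,
@,,,@,
@,@,,,

0,3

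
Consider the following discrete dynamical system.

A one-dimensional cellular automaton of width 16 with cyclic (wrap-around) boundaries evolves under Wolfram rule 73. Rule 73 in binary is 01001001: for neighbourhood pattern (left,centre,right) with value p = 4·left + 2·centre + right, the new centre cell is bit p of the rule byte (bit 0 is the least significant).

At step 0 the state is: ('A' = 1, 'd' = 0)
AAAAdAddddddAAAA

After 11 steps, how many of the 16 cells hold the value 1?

step 0: AAAAdAddddddAAAA
step 1: dddAdddAAAAdAddd
step 2: AAdddAdAddAdddAA
step 3: dAdAddddddddAdAd
step 4: dddddAAAAAAddddd
step 5: AAAAdAddddAdAAAA
step 6: dddAdddAAdddAddd
step 7: AAdddAdAAdAdddAA
step 8: dAdAdddAAdddAdAd
step 9: dddddAdAAdAddddd
step 10: AAAAdddAAdddAAAA
step 11: dddAdAdAAdAdAddd

6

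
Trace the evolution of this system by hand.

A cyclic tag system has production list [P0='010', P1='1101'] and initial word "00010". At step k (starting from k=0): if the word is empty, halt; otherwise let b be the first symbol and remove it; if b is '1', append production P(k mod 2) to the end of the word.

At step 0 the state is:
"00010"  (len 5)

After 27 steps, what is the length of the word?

22

t=0: "00010"  (len 5)
t=1: "0010"  (len 4)
t=2: "010"  (len 3)
t=3: "10"  (len 2)
t=4: "01101"  (len 5)
t=5: "1101"  (len 4)
t=6: "1011101"  (len 7)
t=7: "011101010"  (len 9)
t=8: "11101010"  (len 8)
t=9: "1101010010"  (len 10)
t=10: "1010100101101"  (len 13)
t=11: "010100101101010"  (len 15)
t=12: "10100101101010"  (len 14)
t=13: "0100101101010010"  (len 16)
t=14: "100101101010010"  (len 15)
t=15: "00101101010010010"  (len 17)
t=16: "0101101010010010"  (len 16)
t=17: "101101010010010"  (len 15)
t=18: "011010100100101101"  (len 18)
t=19: "11010100100101101"  (len 17)
t=20: "10101001001011011101"  (len 20)
t=21: "0101001001011011101010"  (len 22)
t=22: "101001001011011101010"  (len 21)
t=23: "01001001011011101010010"  (len 23)
t=24: "1001001011011101010010"  (len 22)
t=25: "001001011011101010010010"  (len 24)
t=26: "01001011011101010010010"  (len 23)
t=27: "1001011011101010010010"  (len 22)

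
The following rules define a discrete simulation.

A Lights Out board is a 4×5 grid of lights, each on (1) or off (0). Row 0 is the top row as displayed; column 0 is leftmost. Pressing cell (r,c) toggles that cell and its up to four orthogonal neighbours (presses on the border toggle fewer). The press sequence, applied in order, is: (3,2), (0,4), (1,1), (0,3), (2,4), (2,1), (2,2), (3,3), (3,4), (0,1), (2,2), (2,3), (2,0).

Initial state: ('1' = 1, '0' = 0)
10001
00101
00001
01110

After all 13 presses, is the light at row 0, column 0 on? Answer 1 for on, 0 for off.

t=0: 10001
00101
00001
01110
t=1: 10001
00101
00101
00000
t=2: 10010
00100
00101
00000
t=3: 11010
11000
01101
00000
t=4: 11101
11010
01101
00000
t=5: 11101
11011
01110
00001
t=6: 11101
10011
10010
01001
t=7: 11101
10111
11100
01101
t=8: 11101
10111
11110
01010
t=9: 11101
10111
11111
01001
t=10: 00001
11111
11111
01001
t=11: 00001
11011
10001
01101
t=12: 00001
11001
10110
01111
t=13: 00001
01001
01110
11111

0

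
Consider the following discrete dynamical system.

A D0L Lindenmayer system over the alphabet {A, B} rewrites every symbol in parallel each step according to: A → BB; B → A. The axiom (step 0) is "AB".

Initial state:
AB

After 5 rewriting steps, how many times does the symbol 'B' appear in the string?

step 0: AB
step 1: BBA
step 2: AABB
step 3: BBBBAA
step 4: AAAABBBB
step 5: BBBBBBBBAAAA

8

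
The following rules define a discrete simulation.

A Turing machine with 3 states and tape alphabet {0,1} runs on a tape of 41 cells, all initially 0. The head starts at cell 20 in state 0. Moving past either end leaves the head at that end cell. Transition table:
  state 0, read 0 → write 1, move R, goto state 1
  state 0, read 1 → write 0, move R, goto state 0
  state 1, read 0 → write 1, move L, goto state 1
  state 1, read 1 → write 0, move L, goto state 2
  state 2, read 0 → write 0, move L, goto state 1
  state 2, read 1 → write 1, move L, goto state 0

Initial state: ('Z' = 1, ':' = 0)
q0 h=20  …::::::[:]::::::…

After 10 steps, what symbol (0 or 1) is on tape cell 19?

0

step 0: q0 h=20  …::::::[:]::::::…
step 1: q1 h=21  …:::::Z[:]::::::…
step 2: q1 h=20  …::::::[Z]Z:::::…
step 3: q2 h=19  …::::::[:]:Z::::…
step 4: q1 h=18  …::::::[:]::Z:::…
step 5: q1 h=17  …::::::[:]Z::Z::…
step 6: q1 h=16  …::::::[:]ZZ::Z:…
step 7: q1 h=15  …::::::[:]ZZZ::Z…
step 8: q1 h=14  …::::::[:]ZZZZ::…
step 9: q1 h=13  …::::::[:]ZZZZZ:…
step 10: q1 h=12  …::::::[:]ZZZZZZ…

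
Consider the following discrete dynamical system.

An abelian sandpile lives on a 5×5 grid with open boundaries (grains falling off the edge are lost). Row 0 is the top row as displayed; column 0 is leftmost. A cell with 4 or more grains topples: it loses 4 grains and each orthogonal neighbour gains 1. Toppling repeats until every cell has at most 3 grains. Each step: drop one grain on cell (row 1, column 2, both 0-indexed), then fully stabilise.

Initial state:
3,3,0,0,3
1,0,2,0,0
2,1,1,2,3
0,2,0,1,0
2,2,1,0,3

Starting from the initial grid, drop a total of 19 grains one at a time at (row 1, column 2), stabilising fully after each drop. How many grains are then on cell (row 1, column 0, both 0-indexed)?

1

0) 3,3,0,0,3
1,0,2,0,0
2,1,1,2,3
0,2,0,1,0
2,2,1,0,3
1) 3,3,0,0,3
1,0,3,0,0
2,1,1,2,3
0,2,0,1,0
2,2,1,0,3
2) 3,3,1,0,3
1,1,0,1,0
2,1,2,2,3
0,2,0,1,0
2,2,1,0,3
3) 3,3,1,0,3
1,1,1,1,0
2,1,2,2,3
0,2,0,1,0
2,2,1,0,3
4) 3,3,1,0,3
1,1,2,1,0
2,1,2,2,3
0,2,0,1,0
2,2,1,0,3
5) 3,3,1,0,3
1,1,3,1,0
2,1,2,2,3
0,2,0,1,0
2,2,1,0,3
6) 3,3,2,0,3
1,2,0,2,0
2,1,3,2,3
0,2,0,1,0
2,2,1,0,3
7) 3,3,2,0,3
1,2,1,2,0
2,1,3,2,3
0,2,0,1,0
2,2,1,0,3
8) 3,3,2,0,3
1,2,2,2,0
2,1,3,2,3
0,2,0,1,0
2,2,1,0,3
9) 3,3,2,0,3
1,2,3,2,0
2,1,3,2,3
0,2,0,1,0
2,2,1,0,3
10) 3,3,3,0,3
1,3,1,3,0
2,2,0,3,3
0,2,1,1,0
2,2,1,0,3
11) 3,3,3,0,3
1,3,2,3,0
2,2,0,3,3
0,2,1,1,0
2,2,1,0,3
12) 3,3,3,0,3
1,3,3,3,0
2,2,0,3,3
0,2,1,1,0
2,2,1,0,3
13) 0,2,1,2,3
3,1,3,1,2
2,3,2,1,0
0,2,1,2,1
2,2,1,0,3
14) 0,2,2,2,3
3,2,0,2,2
2,3,3,1,0
0,2,1,2,1
2,2,1,0,3
15) 0,2,2,2,3
3,2,1,2,2
2,3,3,1,0
0,2,1,2,1
2,2,1,0,3
16) 0,2,2,2,3
3,2,2,2,2
2,3,3,1,0
0,2,1,2,1
2,2,1,0,3
17) 0,2,2,2,3
3,2,3,2,2
2,3,3,1,0
0,2,1,2,1
2,2,1,0,3
18) 1,3,3,2,3
1,1,2,3,2
0,2,1,2,0
1,3,2,2,1
2,2,1,0,3
19) 1,3,3,2,3
1,1,3,3,2
0,2,1,2,0
1,3,2,2,1
2,2,1,0,3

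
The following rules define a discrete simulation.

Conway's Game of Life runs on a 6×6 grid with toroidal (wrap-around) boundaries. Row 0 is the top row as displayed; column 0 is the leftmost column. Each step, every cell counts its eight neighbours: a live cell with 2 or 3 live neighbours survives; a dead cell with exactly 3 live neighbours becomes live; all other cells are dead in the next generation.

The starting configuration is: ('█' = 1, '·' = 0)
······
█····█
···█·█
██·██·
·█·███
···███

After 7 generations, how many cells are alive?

8

step 0: ······
█····█
···█·█
██·██·
·█·███
···███
step 1: █·····
█···██
·███··
·█····
·█····
█·██·█
step 2: ···█··
█·████
·█████
██····
·█····
█·█··█
step 3: ······
█·····
······
···███
··█··█
███···
step 4: █·····
······
····██
···███
··█··█
███···
step 5: █·····
·····█
···█·█
█··█··
··█··█
█·█··█
step 6: ██····
█···██
█····█
█·██·█
··████
█····█
step 7: ·█··█·
····█·
···█··
··█···
··█···
··██··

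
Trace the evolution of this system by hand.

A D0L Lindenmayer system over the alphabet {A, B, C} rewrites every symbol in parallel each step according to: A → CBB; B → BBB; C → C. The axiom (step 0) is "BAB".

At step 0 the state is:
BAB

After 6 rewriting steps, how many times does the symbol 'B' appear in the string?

1944

k=0  BAB
k=1  BBBCBBBBB
k=2  BBBBBBBBBCBBBBBBBBBBBBBBB
k=3  BBBBBBBBBBBBBBBBBBBBBBBBBBBCBBBBBBBBBBBBBBBBBBBBBBBBBBBBBBBBBBBBBBBBBBBBB
k=4  BBBBBBBBBBBBBBBBBBBBBBBBBBBBBBBBBBBBBBBBBBBBBBBBBBBBBBBBBB…BBBBBBBBBBBBBBBBBBBBBBBBBBBBBBBBBBBBBBBBBBBBBBBBBBBBBBBBBB  (len 217)
k=5  BBBBBBBBBBBBBBBBBBBBBBBBBBBBBBBBBBBBBBBBBBBBBBBBBBBBBBBBBB…BBBBBBBBBBBBBBBBBBBBBBBBBBBBBBBBBBBBBBBBBBBBBBBBBBBBBBBBBB  (len 649)
k=6  BBBBBBBBBBBBBBBBBBBBBBBBBBBBBBBBBBBBBBBBBBBBBBBBBBBBBBBBBB…BBBBBBBBBBBBBBBBBBBBBBBBBBBBBBBBBBBBBBBBBBBBBBBBBBBBBBBBBB  (len 1945)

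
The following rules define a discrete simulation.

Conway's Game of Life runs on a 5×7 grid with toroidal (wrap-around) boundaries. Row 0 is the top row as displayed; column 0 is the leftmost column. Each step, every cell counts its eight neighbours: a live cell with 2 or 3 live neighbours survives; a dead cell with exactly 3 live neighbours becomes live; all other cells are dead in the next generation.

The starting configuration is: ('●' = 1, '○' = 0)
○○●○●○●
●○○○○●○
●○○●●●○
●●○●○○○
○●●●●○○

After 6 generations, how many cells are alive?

gen 0: ○○●○●○●
●○○○○●○
●○○●●●○
●●○●○○○
○●●●●○○
gen 1: ●○●○●○●
●●○○○○○
●○●●○●○
●○○○○●●
○○○○●●○
gen 2: ●○○●●○●
○○○○●●○
○○●○●●○
●●○●○○○
○●○●●○○
gen 3: ●○●○○○●
○○○○○○○
○●●○○●●
●●○○○●○
○●○○○●●
gen 4: ●●○○○●●
○○●○○●○
○●●○○●●
○○○○●○○
○○●○○●○
gen 5: ●●●○●●○
○○●○●○○
○●●●●●●
○●●●●○●
●●○○●●○
gen 6: ●○●○○○○
○○○○○○○
○○○○○○●
○○○○○○○
○○○○○○○

3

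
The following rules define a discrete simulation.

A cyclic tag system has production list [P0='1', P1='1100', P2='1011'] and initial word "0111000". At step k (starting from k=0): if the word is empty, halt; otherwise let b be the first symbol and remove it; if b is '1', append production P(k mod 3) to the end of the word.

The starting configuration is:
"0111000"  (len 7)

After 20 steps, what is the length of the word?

25

t=0: "0111000"  (len 7)
t=1: "111000"  (len 6)
t=2: "110001100"  (len 9)
t=3: "100011001011"  (len 12)
t=4: "000110010111"  (len 12)
t=5: "00110010111"  (len 11)
t=6: "0110010111"  (len 10)
t=7: "110010111"  (len 9)
t=8: "100101111100"  (len 12)
t=9: "001011111001011"  (len 15)
t=10: "01011111001011"  (len 14)
t=11: "1011111001011"  (len 13)
t=12: "0111110010111011"  (len 16)
t=13: "111110010111011"  (len 15)
t=14: "111100101110111100"  (len 18)
t=15: "111001011101111001011"  (len 21)
t=16: "110010111011110010111"  (len 21)
t=17: "100101110111100101111100"  (len 24)
t=18: "001011101111001011111001011"  (len 27)
t=19: "01011101111001011111001011"  (len 26)
t=20: "1011101111001011111001011"  (len 25)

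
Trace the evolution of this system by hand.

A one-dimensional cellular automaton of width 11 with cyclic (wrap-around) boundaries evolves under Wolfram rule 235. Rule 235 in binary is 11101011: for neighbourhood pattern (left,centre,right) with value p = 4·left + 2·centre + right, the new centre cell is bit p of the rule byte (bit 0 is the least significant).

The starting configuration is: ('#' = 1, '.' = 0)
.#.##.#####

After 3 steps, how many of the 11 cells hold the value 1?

11

t=0: .#.##.#####
t=1: #.#########
t=2: ###########
t=3: ###########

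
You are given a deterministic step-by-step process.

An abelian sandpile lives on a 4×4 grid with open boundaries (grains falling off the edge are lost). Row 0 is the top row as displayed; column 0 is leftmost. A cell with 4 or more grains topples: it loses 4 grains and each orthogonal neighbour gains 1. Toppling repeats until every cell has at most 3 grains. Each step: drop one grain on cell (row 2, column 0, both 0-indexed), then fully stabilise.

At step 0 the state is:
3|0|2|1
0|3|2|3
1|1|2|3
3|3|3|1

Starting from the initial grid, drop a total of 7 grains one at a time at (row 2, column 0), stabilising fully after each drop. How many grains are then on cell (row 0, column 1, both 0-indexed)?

0) 3|0|2|1
0|3|2|3
1|1|2|3
3|3|3|1
1) 3|0|2|1
0|3|2|3
2|1|2|3
3|3|3|1
2) 3|0|2|1
0|3|2|3
3|1|2|3
3|3|3|1
3) 3|0|2|1
1|3|2|3
1|3|3|3
1|1|0|2
4) 3|0|2|1
1|3|2|3
2|3|3|3
1|1|0|2
5) 3|0|2|1
1|3|2|3
3|3|3|3
1|1|0|2
6) 3|1|3|2
3|1|1|1
1|2|2|1
2|2|1|3
7) 3|1|3|2
3|1|1|1
2|2|2|1
2|2|1|3

1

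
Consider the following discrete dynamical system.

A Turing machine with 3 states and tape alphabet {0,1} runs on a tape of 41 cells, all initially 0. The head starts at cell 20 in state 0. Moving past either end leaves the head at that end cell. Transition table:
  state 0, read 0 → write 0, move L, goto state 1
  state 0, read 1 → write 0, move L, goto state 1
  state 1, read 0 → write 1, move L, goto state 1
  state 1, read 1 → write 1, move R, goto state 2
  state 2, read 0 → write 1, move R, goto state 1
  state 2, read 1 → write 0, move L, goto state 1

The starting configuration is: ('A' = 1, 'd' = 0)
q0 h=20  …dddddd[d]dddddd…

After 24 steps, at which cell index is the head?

t=0: q0 h=20  …dddddd[d]dddddd…
t=1: q1 h=19  …dddddd[d]dddddd…
t=2: q1 h=18  …dddddd[d]Addddd…
t=3: q1 h=17  …dddddd[d]AAdddd…
t=4: q1 h=16  …dddddd[d]AAAddd…
t=5: q1 h=15  …dddddd[d]AAAAdd…
t=6: q1 h=14  …dddddd[d]AAAAAd…
t=7: q1 h=13  …dddddd[d]AAAAAA…
t=8: q1 h=12  …dddddd[d]AAAAAA…
t=9: q1 h=11  …dddddd[d]AAAAAA…
t=10: q1 h=10  …dddddd[d]AAAAAA…
t=11: q1 h= 9  …dddddd[d]AAAAAA…
t=12: q1 h= 8  …dddddd[d]AAAAAA…
t=13: q1 h= 7  …dddddd[d]AAAAAA…
t=14: q1 h= 6  |dddddd[d]AAAAAA…
t=15: q1 h= 5  |ddddd[d]AAAAAA…
t=16: q1 h= 4  |dddd[d]AAAAAA…
t=17: q1 h= 3  |ddd[d]AAAAAA…
t=18: q1 h= 2  |dd[d]AAAAAA…
t=19: q1 h= 1  |d[d]AAAAAA…
t=20: q1 h= 0  |[d]AAAAAA…
t=21: q1 h= 0  |[A]AAAAAA…
t=22: q2 h= 1  |A[A]AAAAAA…
t=23: q1 h= 0  |[A]dAAAAA…
t=24: q2 h= 1  |A[d]AAAAAA…

1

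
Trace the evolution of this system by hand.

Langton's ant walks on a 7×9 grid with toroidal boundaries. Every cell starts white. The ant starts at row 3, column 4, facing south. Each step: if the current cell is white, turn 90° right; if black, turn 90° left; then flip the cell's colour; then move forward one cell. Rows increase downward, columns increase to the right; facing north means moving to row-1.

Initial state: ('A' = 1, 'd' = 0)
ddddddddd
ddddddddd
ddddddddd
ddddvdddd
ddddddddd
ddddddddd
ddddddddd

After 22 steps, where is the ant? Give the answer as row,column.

2,7

k=0  ddddddddd
ddddddddd
ddddddddd
ddddvdddd
ddddddddd
ddddddddd
ddddddddd
k=1  ddddddddd
ddddddddd
ddddddddd
ddd<Adddd
ddddddddd
ddddddddd
ddddddddd
k=2  ddddddddd
ddddddddd
ddd^ddddd
dddAAdddd
ddddddddd
ddddddddd
ddddddddd
k=3  ddddddddd
ddddddddd
dddA>dddd
dddAAdddd
ddddddddd
ddddddddd
ddddddddd
k=4  ddddddddd
ddddddddd
dddAAdddd
dddAvdddd
ddddddddd
ddddddddd
ddddddddd
k=5  ddddddddd
ddddddddd
dddAAdddd
dddAd>ddd
ddddddddd
ddddddddd
ddddddddd
k=6  ddddddddd
ddddddddd
dddAAdddd
dddAdAddd
dddddvddd
ddddddddd
ddddddddd
k=7  ddddddddd
ddddddddd
dddAAdddd
dddAdAddd
dddd<Addd
ddddddddd
ddddddddd
k=8  ddddddddd
ddddddddd
dddAAdddd
dddA^Addd
ddddAAddd
ddddddddd
ddddddddd
k=9  ddddddddd
ddddddddd
dddAAdddd
dddAA>ddd
ddddAAddd
ddddddddd
ddddddddd
k=10  ddddddddd
ddddddddd
dddAA^ddd
dddAAdddd
ddddAAddd
ddddddddd
ddddddddd
k=11  ddddddddd
ddddddddd
dddAAA>dd
dddAAdddd
ddddAAddd
ddddddddd
ddddddddd
k=12  ddddddddd
ddddddddd
dddAAAAdd
dddAAdvdd
ddddAAddd
ddddddddd
ddddddddd
k=13  ddddddddd
ddddddddd
dddAAAAdd
dddAA<Add
ddddAAddd
ddddddddd
ddddddddd
k=14  ddddddddd
ddddddddd
dddAA^Add
dddAAAAdd
ddddAAddd
ddddddddd
ddddddddd
k=15  ddddddddd
ddddddddd
dddA<dAdd
dddAAAAdd
ddddAAddd
ddddddddd
ddddddddd
k=16  ddddddddd
ddddddddd
dddAddAdd
dddAvAAdd
ddddAAddd
ddddddddd
ddddddddd
k=17  ddddddddd
ddddddddd
dddAddAdd
dddAd>Add
ddddAAddd
ddddddddd
ddddddddd
k=18  ddddddddd
ddddddddd
dddAd^Add
dddAddAdd
ddddAAddd
ddddddddd
ddddddddd
k=19  ddddddddd
ddddddddd
dddAdA>dd
dddAddAdd
ddddAAddd
ddddddddd
ddddddddd
k=20  ddddddddd
dddddd^dd
dddAdAddd
dddAddAdd
ddddAAddd
ddddddddd
ddddddddd
k=21  ddddddddd
ddddddA>d
dddAdAddd
dddAddAdd
ddddAAddd
ddddddddd
ddddddddd
k=22  ddddddddd
ddddddAAd
dddAdAdvd
dddAddAdd
ddddAAddd
ddddddddd
ddddddddd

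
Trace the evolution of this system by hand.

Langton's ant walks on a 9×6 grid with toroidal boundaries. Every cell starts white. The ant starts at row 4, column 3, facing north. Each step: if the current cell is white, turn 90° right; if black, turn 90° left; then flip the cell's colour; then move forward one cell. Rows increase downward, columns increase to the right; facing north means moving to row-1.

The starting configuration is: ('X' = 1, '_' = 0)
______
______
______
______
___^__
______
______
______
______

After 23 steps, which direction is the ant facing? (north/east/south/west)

east

step 0: ______
______
______
______
___^__
______
______
______
______
step 1: ______
______
______
______
___X>_
______
______
______
______
step 2: ______
______
______
______
___XX_
____v_
______
______
______
step 3: ______
______
______
______
___XX_
___<X_
______
______
______
step 4: ______
______
______
______
___^X_
___XX_
______
______
______
step 5: ______
______
______
______
__<_X_
___XX_
______
______
______
step 6: ______
______
______
__^___
__X_X_
___XX_
______
______
______
step 7: ______
______
______
__X>__
__X_X_
___XX_
______
______
______
step 8: ______
______
______
__XX__
__XvX_
___XX_
______
______
______
step 9: ______
______
______
__XX__
__<XX_
___XX_
______
______
______
step 10: ______
______
______
__XX__
___XX_
__vXX_
______
______
______
step 11: ______
______
______
__XX__
___XX_
_<XXX_
______
______
______
step 12: ______
______
______
__XX__
_^_XX_
_XXXX_
______
______
______
step 13: ______
______
______
__XX__
_X>XX_
_XXXX_
______
______
______
step 14: ______
______
______
__XX__
_XXXX_
_XvXX_
______
______
______
step 15: ______
______
______
__XX__
_XXXX_
_X_>X_
______
______
______
step 16: ______
______
______
__XX__
_XX^X_
_X__X_
______
______
______
step 17: ______
______
______
__XX__
_X<_X_
_X__X_
______
______
______
step 18: ______
______
______
__XX__
_X__X_
_Xv_X_
______
______
______
step 19: ______
______
______
__XX__
_X__X_
_<X_X_
______
______
______
step 20: ______
______
______
__XX__
_X__X_
__X_X_
_v____
______
______
step 21: ______
______
______
__XX__
_X__X_
__X_X_
<X____
______
______
step 22: ______
______
______
__XX__
_X__X_
^_X_X_
XX____
______
______
step 23: ______
______
______
__XX__
_X__X_
X>X_X_
XX____
______
______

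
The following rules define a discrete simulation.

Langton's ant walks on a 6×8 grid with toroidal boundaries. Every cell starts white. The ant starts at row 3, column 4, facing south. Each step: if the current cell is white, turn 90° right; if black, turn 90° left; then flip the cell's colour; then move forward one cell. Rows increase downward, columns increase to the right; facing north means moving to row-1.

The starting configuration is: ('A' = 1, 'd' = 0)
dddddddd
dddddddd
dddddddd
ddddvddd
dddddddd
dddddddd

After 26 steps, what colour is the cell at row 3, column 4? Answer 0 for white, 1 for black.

0

k=0  dddddddd
dddddddd
dddddddd
ddddvddd
dddddddd
dddddddd
k=1  dddddddd
dddddddd
dddddddd
ddd<Addd
dddddddd
dddddddd
k=2  dddddddd
dddddddd
ddd^dddd
dddAAddd
dddddddd
dddddddd
k=3  dddddddd
dddddddd
dddA>ddd
dddAAddd
dddddddd
dddddddd
k=4  dddddddd
dddddddd
dddAAddd
dddAvddd
dddddddd
dddddddd
k=5  dddddddd
dddddddd
dddAAddd
dddAd>dd
dddddddd
dddddddd
k=6  dddddddd
dddddddd
dddAAddd
dddAdAdd
dddddvdd
dddddddd
k=7  dddddddd
dddddddd
dddAAddd
dddAdAdd
dddd<Add
dddddddd
k=8  dddddddd
dddddddd
dddAAddd
dddA^Add
ddddAAdd
dddddddd
k=9  dddddddd
dddddddd
dddAAddd
dddAA>dd
ddddAAdd
dddddddd
k=10  dddddddd
dddddddd
dddAA^dd
dddAAddd
ddddAAdd
dddddddd
k=11  dddddddd
dddddddd
dddAAA>d
dddAAddd
ddddAAdd
dddddddd
k=12  dddddddd
dddddddd
dddAAAAd
dddAAdvd
ddddAAdd
dddddddd
k=13  dddddddd
dddddddd
dddAAAAd
dddAA<Ad
ddddAAdd
dddddddd
k=14  dddddddd
dddddddd
dddAA^Ad
dddAAAAd
ddddAAdd
dddddddd
k=15  dddddddd
dddddddd
dddA<dAd
dddAAAAd
ddddAAdd
dddddddd
k=16  dddddddd
dddddddd
dddAddAd
dddAvAAd
ddddAAdd
dddddddd
k=17  dddddddd
dddddddd
dddAddAd
dddAd>Ad
ddddAAdd
dddddddd
k=18  dddddddd
dddddddd
dddAd^Ad
dddAddAd
ddddAAdd
dddddddd
k=19  dddddddd
dddddddd
dddAdA>d
dddAddAd
ddddAAdd
dddddddd
k=20  dddddddd
dddddd^d
dddAdAdd
dddAddAd
ddddAAdd
dddddddd
k=21  dddddddd
ddddddA>
dddAdAdd
dddAddAd
ddddAAdd
dddddddd
k=22  dddddddd
ddddddAA
dddAdAdv
dddAddAd
ddddAAdd
dddddddd
k=23  dddddddd
ddddddAA
dddAdA<A
dddAddAd
ddddAAdd
dddddddd
k=24  dddddddd
dddddd^A
dddAdAAA
dddAddAd
ddddAAdd
dddddddd
k=25  dddddddd
ddddd<dA
dddAdAAA
dddAddAd
ddddAAdd
dddddddd
k=26  ddddd^dd
dddddAdA
dddAdAAA
dddAddAd
ddddAAdd
dddddddd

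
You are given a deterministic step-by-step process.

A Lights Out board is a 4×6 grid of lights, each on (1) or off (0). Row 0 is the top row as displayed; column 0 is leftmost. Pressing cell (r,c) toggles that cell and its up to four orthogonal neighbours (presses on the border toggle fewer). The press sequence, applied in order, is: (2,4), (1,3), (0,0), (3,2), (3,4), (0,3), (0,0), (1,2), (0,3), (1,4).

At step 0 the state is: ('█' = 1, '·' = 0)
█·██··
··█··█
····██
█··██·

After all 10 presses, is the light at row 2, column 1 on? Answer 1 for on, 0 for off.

gen 0: █·██··
··█··█
····██
█··██·
gen 1: █·██··
··█·██
···█··
█··█··
gen 2: █·█···
···█·█
······
█··█··
gen 3: ·██···
█··█·█
······
█··█··
gen 4: ·██···
█··█·█
··█···
███···
gen 5: ·██···
█··█·█
··█·█·
██████
gen 6: ·█·██·
█····█
··█·█·
██████
gen 7: █··██·
·····█
··█·█·
██████
gen 8: █·███·
·███·█
····█·
██████
gen 9: █·····
·██··█
····█·
██████
gen 10: █···█·
·████·
······
██████

0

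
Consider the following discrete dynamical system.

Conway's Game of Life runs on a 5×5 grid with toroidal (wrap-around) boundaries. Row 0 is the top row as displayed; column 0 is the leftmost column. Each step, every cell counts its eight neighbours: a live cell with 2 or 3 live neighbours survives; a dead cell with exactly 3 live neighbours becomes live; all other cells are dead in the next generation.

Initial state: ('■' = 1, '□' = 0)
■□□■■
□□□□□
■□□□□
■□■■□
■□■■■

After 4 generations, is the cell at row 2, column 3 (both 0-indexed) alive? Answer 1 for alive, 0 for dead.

0

0) ■□□■■
□□□□□
■□□□□
■□■■□
■□■■■
1) ■■■□□
■□□□□
□■□□■
■□■□□
□□□□□
2) ■■□□□
□□■□■
□■□□■
■■□□□
■□■□□
3) ■□■■■
□□■■■
□■■■■
□□■□■
□□■□■
4) ■□□□□
□□□□□
□■□□□
□□□□■
□□■□□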